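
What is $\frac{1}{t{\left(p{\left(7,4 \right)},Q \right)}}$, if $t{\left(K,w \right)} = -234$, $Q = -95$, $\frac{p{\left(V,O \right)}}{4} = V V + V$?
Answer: $- \frac{1}{234} \approx -0.0042735$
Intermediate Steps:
$p{\left(V,O \right)} = 4 V + 4 V^{2}$ ($p{\left(V,O \right)} = 4 \left(V V + V\right) = 4 \left(V^{2} + V\right) = 4 \left(V + V^{2}\right) = 4 V + 4 V^{2}$)
$\frac{1}{t{\left(p{\left(7,4 \right)},Q \right)}} = \frac{1}{-234} = - \frac{1}{234}$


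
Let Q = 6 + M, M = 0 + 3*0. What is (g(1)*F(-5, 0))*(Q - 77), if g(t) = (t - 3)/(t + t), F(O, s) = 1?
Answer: 71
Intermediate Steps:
M = 0 (M = 0 + 0 = 0)
g(t) = (-3 + t)/(2*t) (g(t) = (-3 + t)/((2*t)) = (-3 + t)*(1/(2*t)) = (-3 + t)/(2*t))
Q = 6 (Q = 6 + 0 = 6)
(g(1)*F(-5, 0))*(Q - 77) = (((½)*(-3 + 1)/1)*1)*(6 - 77) = (((½)*1*(-2))*1)*(-71) = -1*1*(-71) = -1*(-71) = 71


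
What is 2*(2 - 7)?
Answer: -10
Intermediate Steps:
2*(2 - 7) = 2*(-5) = -10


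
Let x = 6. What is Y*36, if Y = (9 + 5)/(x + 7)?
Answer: 504/13 ≈ 38.769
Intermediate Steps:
Y = 14/13 (Y = (9 + 5)/(6 + 7) = 14/13 ≈ 1.0769)
Y*36 = (14/13)*36 = 504/13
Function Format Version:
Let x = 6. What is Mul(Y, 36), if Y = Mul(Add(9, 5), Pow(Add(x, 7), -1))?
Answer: Rational(504, 13) ≈ 38.769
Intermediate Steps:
Y = Rational(14, 13) (Y = Mul(Add(9, 5), Pow(Add(6, 7), -1)) = Mul(14, Pow(13, -1)) = Mul(14, Rational(1, 13)) = Rational(14, 13) ≈ 1.0769)
Mul(Y, 36) = Mul(Rational(14, 13), 36) = Rational(504, 13)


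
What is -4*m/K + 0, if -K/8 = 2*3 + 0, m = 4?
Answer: ⅓ ≈ 0.33333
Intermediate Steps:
K = -48 (K = -8*(2*3 + 0) = -8*(6 + 0) = -8*6 = -48)
-4*m/K + 0 = -4*4/(-48) + 0 = -(-1)*4/12 + 0 = -4*(-1/12) + 0 = ⅓ + 0 = ⅓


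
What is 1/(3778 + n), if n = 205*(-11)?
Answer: 1/1523 ≈ 0.00065660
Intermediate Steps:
n = -2255
1/(3778 + n) = 1/(3778 - 2255) = 1/1523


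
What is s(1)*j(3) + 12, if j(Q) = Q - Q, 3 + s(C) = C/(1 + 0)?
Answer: 12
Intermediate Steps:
s(C) = -3 + C (s(C) = -3 + C/(1 + 0) = -3 + C/1 = -3 + C*1 = -3 + C)
j(Q) = 0
s(1)*j(3) + 12 = (-3 + 1)*0 + 12 = -2*0 + 12 = 0 + 12 = 12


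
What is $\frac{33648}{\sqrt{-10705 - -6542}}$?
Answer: $- \frac{33648 i \sqrt{4163}}{4163} \approx - 521.5 i$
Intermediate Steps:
$\frac{33648}{\sqrt{-10705 - -6542}} = \frac{33648}{\sqrt{-10705 + \left(-8783 + 15325\right)}} = \frac{33648}{\sqrt{-10705 + 6542}} = \frac{33648}{\sqrt{-4163}} = \frac{33648}{i \sqrt{4163}} = 33648 \left(- \frac{i \sqrt{4163}}{4163}\right) = - \frac{33648 i \sqrt{4163}}{4163}$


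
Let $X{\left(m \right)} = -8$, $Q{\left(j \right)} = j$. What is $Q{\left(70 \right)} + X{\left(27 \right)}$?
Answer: $62$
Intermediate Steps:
$Q{\left(70 \right)} + X{\left(27 \right)} = 70 - 8 = 62$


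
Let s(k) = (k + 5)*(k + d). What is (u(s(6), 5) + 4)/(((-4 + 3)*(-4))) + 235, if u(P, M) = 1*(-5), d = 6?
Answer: 939/4 ≈ 234.75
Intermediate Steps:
s(k) = (5 + k)*(6 + k) (s(k) = (k + 5)*(k + 6) = (5 + k)*(6 + k))
u(P, M) = -5
(u(s(6), 5) + 4)/(((-4 + 3)*(-4))) + 235 = (-5 + 4)/(((-4 + 3)*(-4))) + 235 = -1/((-1*(-4))) + 235 = -1/4 + 235 = 939/4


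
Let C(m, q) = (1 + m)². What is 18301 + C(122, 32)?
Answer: 33430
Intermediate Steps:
18301 + C(122, 32) = 18301 + (1 + 122)² = 18301 + 123² = 18301 + 15129 = 33430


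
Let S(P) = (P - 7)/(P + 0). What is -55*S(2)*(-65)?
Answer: -17875/2 ≈ -8937.5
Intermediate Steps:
S(P) = (-7 + P)/P
-55*S(2)*(-65) = -55*(-7 + 2)/2*(-65) = -55*(-5)/2*(-65) = -55*(-5/2)*(-65) = (275/2)*(-65) = -17875/2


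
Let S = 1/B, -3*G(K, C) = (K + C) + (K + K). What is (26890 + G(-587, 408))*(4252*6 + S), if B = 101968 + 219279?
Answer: 224077361386565/321247 ≈ 6.9752e+8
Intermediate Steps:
G(K, C) = -K - C/3 (G(K, C) = -((K + C) + (K + K))/3 = -((C + K) + 2*K)/3 = -(C + 3*K)/3 = -K - C/3)
B = 321247
S = 1/321247 ≈ 3.1129e-6
(26890 + G(-587, 408))*(4252*6 + S) = (26890 + (-1*(-587) - 1/3*408))*(4252*6 + 1/321247) = (26890 + (587 - 136))*(25512 + 1/321247) = (26890 + 451)*(8195653465/321247) = 27341*(8195653465/321247) = 224077361386565/321247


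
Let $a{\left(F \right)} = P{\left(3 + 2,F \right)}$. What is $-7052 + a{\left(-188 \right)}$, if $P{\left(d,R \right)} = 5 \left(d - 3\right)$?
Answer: $-7042$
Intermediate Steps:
$P{\left(d,R \right)} = -15 + 5 d$ ($P{\left(d,R \right)} = 5 \left(-3 + d\right) = -15 + 5 d$)
$a{\left(F \right)} = 10$ ($a{\left(F \right)} = -15 + 5 \left(3 + 2\right) = -15 + 5 \cdot 5 = -15 + 25 = 10$)
$-7052 + a{\left(-188 \right)} = -7052 + 10 = -7042$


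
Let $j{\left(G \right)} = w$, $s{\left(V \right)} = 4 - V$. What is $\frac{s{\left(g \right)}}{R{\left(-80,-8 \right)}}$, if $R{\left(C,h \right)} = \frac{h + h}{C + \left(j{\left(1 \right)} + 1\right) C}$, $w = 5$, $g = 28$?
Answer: $-840$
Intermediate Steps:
$j{\left(G \right)} = 5$
$R{\left(C,h \right)} = \frac{2 h}{7 C}$ ($R{\left(C,h \right)} = \frac{h + h}{C + \left(5 + 1\right) C} = \frac{2 h}{C + 6 C} = \frac{2 h}{7 C}$)
$\frac{s{\left(g \right)}}{R{\left(-80,-8 \right)}} = \frac{4 - 28}{\frac{2}{7} \left(-8\right) \frac{1}{-80}} = \frac{4 - 28}{\frac{2}{7} \left(-8\right) \left(- \frac{1}{80}\right)} = - 24 \frac{1}{\frac{1}{35}} = \left(-24\right) 35 = -840$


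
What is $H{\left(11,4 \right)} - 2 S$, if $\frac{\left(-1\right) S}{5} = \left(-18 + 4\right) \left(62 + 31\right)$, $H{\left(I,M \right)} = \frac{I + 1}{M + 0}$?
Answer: $-13017$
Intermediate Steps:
$H{\left(I,M \right)} = \frac{1 + I}{M}$
$S = 6510$ ($S = - 5 \left(-18 + 4\right) \left(62 + 31\right) = - 5 \left(\left(-14\right) 93\right) = \left(-5\right) \left(-1302\right) = 6510$)
$H{\left(11,4 \right)} - 2 S = \frac{1 + 11}{4} - 13020 = \frac{1}{4} \cdot 12 - 13020 = 3 - 13020 = -13017$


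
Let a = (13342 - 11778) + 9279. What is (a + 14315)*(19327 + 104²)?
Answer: 758337594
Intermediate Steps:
a = 10843 (a = 1564 + 9279 = 10843)
(a + 14315)*(19327 + 104²) = (10843 + 14315)*(19327 + 104²) = 25158*(19327 + 10816) = 25158*30143 = 758337594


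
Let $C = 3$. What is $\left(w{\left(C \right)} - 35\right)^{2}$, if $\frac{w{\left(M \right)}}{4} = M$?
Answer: $529$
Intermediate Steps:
$w{\left(M \right)} = 4 M$
$\left(w{\left(C \right)} - 35\right)^{2} = \left(4 \cdot 3 - 35\right)^{2} = \left(12 - 35\right)^{2} = \left(-23\right)^{2} = 529$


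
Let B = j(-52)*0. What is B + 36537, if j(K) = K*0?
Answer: 36537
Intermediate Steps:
j(K) = 0
B = 0 (B = 0*0 = 0)
B + 36537 = 0 + 36537 = 36537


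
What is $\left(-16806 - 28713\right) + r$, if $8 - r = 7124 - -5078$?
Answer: $-57713$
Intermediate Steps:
$r = -12194$ ($r = 8 - \left(7124 - -5078\right) = 8 - \left(7124 + 5078\right) = 8 - 12202 = -12194$)
$\left(-16806 - 28713\right) + r = \left(-16806 - 28713\right) - 12194 = -45519 - 12194 = -57713$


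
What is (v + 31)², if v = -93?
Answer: 3844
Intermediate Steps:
(v + 31)² = (-93 + 31)² = (-62)² = 3844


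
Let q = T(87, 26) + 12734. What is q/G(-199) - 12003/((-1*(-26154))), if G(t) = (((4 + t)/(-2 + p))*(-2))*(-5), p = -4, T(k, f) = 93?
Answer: 110525461/2833350 ≈ 39.009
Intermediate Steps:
G(t) = -20/3 - 5*t/3 (G(t) = (((4 + t)/(-2 - 4))*(-2))*(-5) = (((4 + t)/(-6))*(-2))*(-5) = (((4 + t)*(-⅙))*(-2))*(-5) = ((-⅔ - t/6)*(-2))*(-5) = (4/3 + t/3)*(-5) = -20/3 - 5*t/3)
q = 12827 (q = 93 + 12734 = 12827)
q/G(-199) - 12003/((-1*(-26154))) = 12827/(-20/3 - 5/3*(-199)) - 12003/((-1*(-26154))) = 12827/(-20/3 + 995/3) - 12003/26154 = 12827/325 - 12003*1/26154 = 12827*(1/325) - 4001/8718 = 12827/325 - 4001/8718 = 110525461/2833350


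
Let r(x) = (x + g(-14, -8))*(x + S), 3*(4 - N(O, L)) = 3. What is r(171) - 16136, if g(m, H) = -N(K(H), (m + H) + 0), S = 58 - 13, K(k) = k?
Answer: 20152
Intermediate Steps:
S = 45
N(O, L) = 3 (N(O, L) = 4 - ⅓*3 = 4 - 1 = 3)
g(m, H) = -3 (g(m, H) = -1*3 = -3)
r(x) = (-3 + x)*(45 + x) (r(x) = (x - 3)*(x + 45) = (-3 + x)*(45 + x))
r(171) - 16136 = (-135 + 171² + 42*171) - 16136 = (-135 + 29241 + 7182) - 16136 = 36288 - 16136 = 20152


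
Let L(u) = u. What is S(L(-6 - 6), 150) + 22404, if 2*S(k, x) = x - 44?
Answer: 22457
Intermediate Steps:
S(k, x) = -22 + x/2 (S(k, x) = (x - 44)/2 = (-44 + x)/2 = -22 + x/2)
S(L(-6 - 6), 150) + 22404 = (-22 + (1/2)*150) + 22404 = (-22 + 75) + 22404 = 53 + 22404 = 22457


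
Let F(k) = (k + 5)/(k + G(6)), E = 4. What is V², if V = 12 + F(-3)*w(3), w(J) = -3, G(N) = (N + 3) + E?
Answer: 3249/25 ≈ 129.96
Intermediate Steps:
G(N) = 7 + N (G(N) = (N + 3) + 4 = (3 + N) + 4 = 7 + N)
F(k) = (5 + k)/(13 + k) (F(k) = (k + 5)/(k + (7 + 6)) = (5 + k)/(k + 13) = (5 + k)/(13 + k))
V = 57/5 (V = 12 + ((5 - 3)/(13 - 3))*(-3) = 12 + (2/10)*(-3) = 12 + ((⅒)*2)*(-3) = 12 + (⅕)*(-3) = 12 - ⅗ = 57/5 ≈ 11.400)
V² = (57/5)² = 3249/25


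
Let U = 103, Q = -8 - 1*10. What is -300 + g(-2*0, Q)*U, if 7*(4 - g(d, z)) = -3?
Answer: 1093/7 ≈ 156.14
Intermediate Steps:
Q = -18 (Q = -8 - 10 = -18)
g(d, z) = 31/7 (g(d, z) = 4 - ⅐*(-3) = 4 + 3/7 = 31/7)
-300 + g(-2*0, Q)*U = -300 + (31/7)*103 = -300 + 3193/7 = 1093/7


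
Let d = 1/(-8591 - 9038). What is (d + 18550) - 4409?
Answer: 249291688/17629 ≈ 14141.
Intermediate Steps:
d = -1/17629 (d = 1/(-17629) = -1/17629 ≈ -5.6725e-5)
(d + 18550) - 4409 = (-1/17629 + 18550) - 4409 = 327017949/17629 - 4409 = 249291688/17629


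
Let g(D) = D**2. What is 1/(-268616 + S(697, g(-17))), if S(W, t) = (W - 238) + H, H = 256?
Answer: -1/267901 ≈ -3.7327e-6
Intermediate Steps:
S(W, t) = 18 + W (S(W, t) = (W - 238) + 256 = (-238 + W) + 256 = 18 + W)
1/(-268616 + S(697, g(-17))) = 1/(-268616 + (18 + 697)) = 1/(-268616 + 715) = 1/(-267901) = -1/267901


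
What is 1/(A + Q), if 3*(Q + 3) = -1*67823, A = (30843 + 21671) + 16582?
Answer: 3/139456 ≈ 2.1512e-5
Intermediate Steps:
A = 69096 (A = 52514 + 16582 = 69096)
Q = -67832/3 (Q = -3 + (-1*67823)/3 = -3 + (⅓)*(-67823) = -3 - 67823/3 = -67832/3 ≈ -22611.)
1/(A + Q) = 1/(69096 - 67832/3) = 1/(139456/3) = 3/139456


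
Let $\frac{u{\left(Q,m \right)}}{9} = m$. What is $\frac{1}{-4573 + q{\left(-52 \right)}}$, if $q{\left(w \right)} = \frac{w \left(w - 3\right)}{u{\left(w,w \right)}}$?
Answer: $- \frac{9}{41212} \approx -0.00021838$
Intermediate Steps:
$u{\left(Q,m \right)} = 9 m$
$q{\left(w \right)} = - \frac{1}{3} + \frac{w}{9}$ ($q{\left(w \right)} = \frac{w \left(w - 3\right)}{9 w} = w \left(-3 + w\right) \frac{1}{9 w} = - \frac{1}{3} + \frac{w}{9}$)
$\frac{1}{-4573 + q{\left(-52 \right)}} = \frac{1}{-4573 + \left(- \frac{1}{3} + \frac{1}{9} \left(-52\right)\right)} = \frac{1}{-4573 - \frac{55}{9}} = \frac{1}{- \frac{41212}{9}} = - \frac{9}{41212}$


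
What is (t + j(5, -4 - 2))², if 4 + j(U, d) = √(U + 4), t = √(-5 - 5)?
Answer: (-1 + I*√10)² ≈ -9.0 - 6.3246*I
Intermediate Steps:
t = I*√10 (t = √(-10) = I*√10 ≈ 3.1623*I)
j(U, d) = -4 + √(4 + U) (j(U, d) = -4 + √(U + 4) = -4 + √(4 + U))
(t + j(5, -4 - 2))² = (I*√10 + (-4 + √(4 + 5)))² = (I*√10 + (-4 + √9))² = (I*√10 + (-4 + 3))² = (I*√10 - 1)² = (-1 + I*√10)²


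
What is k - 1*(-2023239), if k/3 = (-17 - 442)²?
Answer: 2655282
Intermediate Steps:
k = 632043 (k = 3*(-17 - 442)² = 3*(-459)² = 3*210681 = 632043)
k - 1*(-2023239) = 632043 - 1*(-2023239) = 632043 + 2023239 = 2655282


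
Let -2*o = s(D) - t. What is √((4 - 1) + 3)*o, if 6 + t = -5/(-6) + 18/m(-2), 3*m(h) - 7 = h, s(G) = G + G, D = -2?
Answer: 289*√6/60 ≈ 11.798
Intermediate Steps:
s(G) = 2*G
m(h) = 7/3 + h/3
t = 169/30 (t = -6 + (-5/(-6) + 18/(7/3 + (⅓)*(-2))) = -6 + (-5*(-⅙) + 18/(7/3 - ⅔)) = -6 + (⅚ + 18/(5/3)) = -6 + (⅚ + 18*(⅗)) = -6 + (⅚ + 54/5) = -6 + 349/30 = 169/30 ≈ 5.6333)
o = 289/60 (o = -(2*(-2) - 1*169/30)/2 = -(-4 - 169/30)/2 = -½*(-289/30) = 289/60 ≈ 4.8167)
√((4 - 1) + 3)*o = √((4 - 1) + 3)*(289/60) = √(3 + 3)*(289/60) = √6*(289/60) = 289*√6/60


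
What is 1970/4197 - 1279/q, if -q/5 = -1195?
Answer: 6402787/25077075 ≈ 0.25532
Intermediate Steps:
q = 5975 (q = -5*(-1195) = 5975)
1970/4197 - 1279/q = 1970/4197 - 1279/5975 = 6402787/25077075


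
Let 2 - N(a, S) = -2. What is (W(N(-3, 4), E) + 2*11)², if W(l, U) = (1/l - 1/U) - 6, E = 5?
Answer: 103041/400 ≈ 257.60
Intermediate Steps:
N(a, S) = 4 (N(a, S) = 2 - 1*(-2) = 2 + 2 = 4)
W(l, U) = -6 + 1/l - 1/U (W(l, U) = (1/l - 1/U) - 6 = -6 + 1/l - 1/U)
(W(N(-3, 4), E) + 2*11)² = ((-6 + 1/4 - 1/5) + 2*11)² = ((-6 + ¼ - 1*⅕) + 22)² = ((-6 + ¼ - ⅕) + 22)² = (-119/20 + 22)² = (321/20)² = 103041/400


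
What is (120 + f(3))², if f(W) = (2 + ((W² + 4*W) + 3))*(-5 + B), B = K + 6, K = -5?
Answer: 256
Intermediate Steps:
B = 1 (B = -5 + 6 = 1)
f(W) = -20 - 16*W - 4*W² (f(W) = (2 + ((W² + 4*W) + 3))*(-5 + 1) = (2 + (3 + W² + 4*W))*(-4) = (5 + W² + 4*W)*(-4) = -20 - 16*W - 4*W²)
(120 + f(3))² = (120 + (-20 - 16*3 - 4*3²))² = (120 + (-20 - 48 - 4*9))² = (120 + (-20 - 48 - 36))² = (120 - 104)² = 16² = 256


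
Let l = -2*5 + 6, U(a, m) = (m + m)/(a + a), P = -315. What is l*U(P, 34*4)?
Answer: 544/315 ≈ 1.7270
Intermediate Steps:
U(a, m) = m/a (U(a, m) = (2*m)/((2*a)) = (2*m)*(1/(2*a)) = m/a)
l = -4 (l = -10 + 6 = -4)
l*U(P, 34*4) = -4*34*4/(-315) = -544*(-1)/315 = -4*(-136/315) = 544/315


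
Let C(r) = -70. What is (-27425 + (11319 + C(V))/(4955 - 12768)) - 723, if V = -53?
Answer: -219931573/7813 ≈ -28149.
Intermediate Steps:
(-27425 + (11319 + C(V))/(4955 - 12768)) - 723 = (-27425 + (11319 - 70)/(4955 - 12768)) - 723 = (-27425 + 11249/(-7813)) - 723 = (-27425 + 11249*(-1/7813)) - 723 = (-27425 - 11249/7813) - 723 = -214282774/7813 - 723 = -219931573/7813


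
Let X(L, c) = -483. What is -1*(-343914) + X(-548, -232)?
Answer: 343431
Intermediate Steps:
-1*(-343914) + X(-548, -232) = -1*(-343914) - 483 = 343914 - 483 = 343431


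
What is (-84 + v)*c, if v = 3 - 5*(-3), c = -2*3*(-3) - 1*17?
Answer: -66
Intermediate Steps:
c = 1 (c = -6*(-3) - 17 = 18 - 17 = 1)
v = 18 (v = 3 + 15 = 18)
(-84 + v)*c = (-84 + 18)*1 = -66*1 = -66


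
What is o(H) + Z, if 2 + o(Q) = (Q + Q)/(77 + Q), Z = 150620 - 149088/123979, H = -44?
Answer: 56018967970/371937 ≈ 1.5061e+5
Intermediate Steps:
Z = 18673567892/123979 (Z = 150620 - 149088/123979 = 18673567892/123979 ≈ 1.5062e+5)
o(Q) = -2 + 2*Q/(77 + Q) (o(Q) = -2 + (Q + Q)/(77 + Q) = -2 + (2*Q)/(77 + Q) = -2 + 2*Q/(77 + Q))
o(H) + Z = -154/(77 - 44) + 18673567892/123979 = -154/33 + 18673567892/123979 = -154*1/33 + 18673567892/123979 = -14/3 + 18673567892/123979 = 56018967970/371937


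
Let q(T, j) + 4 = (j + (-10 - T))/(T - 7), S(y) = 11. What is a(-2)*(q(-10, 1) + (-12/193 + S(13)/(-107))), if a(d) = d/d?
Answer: -1482838/351067 ≈ -4.2238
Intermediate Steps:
a(d) = 1
q(T, j) = -4 + (-10 + j - T)/(-7 + T) (q(T, j) = -4 + (j + (-10 - T))/(T - 7) = -4 + (-10 + j - T)/(-7 + T))
a(-2)*(q(-10, 1) + (-12/193 + S(13)/(-107))) = 1*((18 + 1 - 5*(-10))/(-7 - 10) + (-12/193 + 11/(-107))) = 1*((18 + 1 + 50)/(-17) + (-12*1/193 + 11*(-1/107))) = 1*(-1/17*69 + (-12/193 - 11/107)) = 1*(-69/17 - 3407/20651) = 1*(-1482838/351067) = -1482838/351067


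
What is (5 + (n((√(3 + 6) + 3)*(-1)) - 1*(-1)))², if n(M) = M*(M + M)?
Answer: 6084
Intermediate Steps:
n(M) = 2*M² (n(M) = M*(2*M) = 2*M²)
(5 + (n((√(3 + 6) + 3)*(-1)) - 1*(-1)))² = (5 + (2*((√(3 + 6) + 3)*(-1))² - 1*(-1)))² = (5 + (2*((√9 + 3)*(-1))² + 1))² = (5 + (2*((3 + 3)*(-1))² + 1))² = (5 + (2*(6*(-1))² + 1))² = (5 + (2*(-6)² + 1))² = (5 + (2*36 + 1))² = (5 + (72 + 1))² = (5 + 73)² = 78² = 6084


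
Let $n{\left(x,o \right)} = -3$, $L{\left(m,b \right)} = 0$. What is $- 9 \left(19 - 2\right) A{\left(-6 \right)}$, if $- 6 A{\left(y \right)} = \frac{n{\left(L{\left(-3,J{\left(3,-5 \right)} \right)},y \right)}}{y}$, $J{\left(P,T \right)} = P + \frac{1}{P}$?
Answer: $\frac{51}{4} \approx 12.75$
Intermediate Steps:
$A{\left(y \right)} = \frac{1}{2 y}$ ($A{\left(y \right)} = - \frac{\frac{1}{y} \left(-3\right)}{6} = - \frac{\left(-3\right) \frac{1}{y}}{6} = \frac{1}{2 y}$)
$- 9 \left(19 - 2\right) A{\left(-6 \right)} = - 9 \left(19 - 2\right) \frac{1}{2 \left(-6\right)} = \left(-9\right) 17 \cdot \frac{1}{2} \left(- \frac{1}{6}\right) = \left(-153\right) \left(- \frac{1}{12}\right) = \frac{51}{4}$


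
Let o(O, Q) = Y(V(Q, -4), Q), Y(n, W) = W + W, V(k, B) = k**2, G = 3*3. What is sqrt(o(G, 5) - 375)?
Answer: I*sqrt(365) ≈ 19.105*I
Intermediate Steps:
G = 9
Y(n, W) = 2*W
o(O, Q) = 2*Q
sqrt(o(G, 5) - 375) = sqrt(2*5 - 375) = sqrt(10 - 375) = sqrt(-365) = I*sqrt(365)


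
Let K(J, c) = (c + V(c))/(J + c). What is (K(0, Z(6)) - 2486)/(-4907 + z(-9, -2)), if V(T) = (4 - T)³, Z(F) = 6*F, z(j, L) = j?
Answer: 30557/44244 ≈ 0.69065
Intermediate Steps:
K(J, c) = (c - (-4 + c)³)/(J + c)
(K(0, Z(6)) - 2486)/(-4907 + z(-9, -2)) = ((6*6 - (-4 + 6*6)³)/(0 + 6*6) - 2486)/(-4907 - 9) = ((36 - (-4 + 36)³)/(0 + 36) - 2486)/(-4916) = ((36 - 1*32³)/36 - 2486)*(-1/4916) = ((36 - 1*32768)/36 - 2486)*(-1/4916) = ((36 - 32768)/36 - 2486)*(-1/4916) = ((1/36)*(-32732) - 2486)*(-1/4916) = (-8183/9 - 2486)*(-1/4916) = -30557/9*(-1/4916) = 30557/44244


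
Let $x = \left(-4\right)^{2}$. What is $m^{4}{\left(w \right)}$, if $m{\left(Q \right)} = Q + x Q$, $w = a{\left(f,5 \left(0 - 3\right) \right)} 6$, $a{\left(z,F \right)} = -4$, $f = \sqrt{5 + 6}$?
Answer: $27710263296$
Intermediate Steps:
$f = \sqrt{11} \approx 3.3166$
$x = 16$
$w = -24$ ($w = \left(-4\right) 6 = -24$)
$m{\left(Q \right)} = 17 Q$ ($m{\left(Q \right)} = Q + 16 Q = 17 Q$)
$m^{4}{\left(w \right)} = \left(17 \left(-24\right)\right)^{4} = \left(-408\right)^{4} = 27710263296$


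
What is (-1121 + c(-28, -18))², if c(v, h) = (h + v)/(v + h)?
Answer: 1254400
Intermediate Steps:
c(v, h) = 1 (c(v, h) = (h + v)/(h + v) = 1)
(-1121 + c(-28, -18))² = (-1121 + 1)² = (-1120)² = 1254400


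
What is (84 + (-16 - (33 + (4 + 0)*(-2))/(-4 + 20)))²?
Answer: 1129969/256 ≈ 4413.9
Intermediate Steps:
(84 + (-16 - (33 + (4 + 0)*(-2))/(-4 + 20)))² = (84 + (-16 - (33 + 4*(-2))/16))² = (84 + (-16 - (33 - 8)/16))² = (84 + (-16 - 25/16))² = (84 - 281/16)² = (1063/16)² = 1129969/256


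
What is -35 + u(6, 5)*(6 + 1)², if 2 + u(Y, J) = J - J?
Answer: -133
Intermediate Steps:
u(Y, J) = -2 (u(Y, J) = -2 + (J - J) = -2 + 0 = -2)
-35 + u(6, 5)*(6 + 1)² = -35 - 2*(6 + 1)² = -35 - 2*7² = -35 - 2*49 = -35 - 98 = -133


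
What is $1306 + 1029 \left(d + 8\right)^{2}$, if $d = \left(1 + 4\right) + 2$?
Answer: $232831$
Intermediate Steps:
$d = 7$ ($d = 5 + 2 = 7$)
$1306 + 1029 \left(d + 8\right)^{2} = 1306 + 1029 \left(7 + 8\right)^{2} = 1306 + 1029 \cdot 15^{2} = 1306 + 1029 \cdot 225 = 1306 + 231525 = 232831$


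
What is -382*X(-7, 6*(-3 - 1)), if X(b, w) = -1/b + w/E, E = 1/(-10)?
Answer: -642142/7 ≈ -91735.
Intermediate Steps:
E = -⅒ ≈ -0.10000
X(b, w) = -1/b - 10*w (X(b, w) = -1/b + w/(-⅒) = -1/b + w*(-10) = -1/b - 10*w)
-382*X(-7, 6*(-3 - 1)) = -382*(-1/(-7) - 60*(-3 - 1)) = -382*(-1*(-⅐) - 60*(-4)) = -382*(⅐ - 10*(-24)) = -382*(⅐ + 240) = -382*1681/7 = -642142/7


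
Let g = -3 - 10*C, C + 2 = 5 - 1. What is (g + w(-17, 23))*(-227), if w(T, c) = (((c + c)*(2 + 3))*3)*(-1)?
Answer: 161851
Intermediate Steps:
C = 2 (C = -2 + (5 - 1) = -2 + 4 = 2)
g = -23 (g = -3 - 10*2 = -3 - 20 = -23)
w(T, c) = -30*c (w(T, c) = (((2*c)*5)*3)*(-1) = ((10*c)*3)*(-1) = (30*c)*(-1) = -30*c)
(g + w(-17, 23))*(-227) = (-23 - 30*23)*(-227) = (-23 - 690)*(-227) = -713*(-227) = 161851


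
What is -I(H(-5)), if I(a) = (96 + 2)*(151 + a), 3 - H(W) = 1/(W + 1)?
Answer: -30233/2 ≈ -15117.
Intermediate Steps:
H(W) = 3 - 1/(1 + W) (H(W) = 3 - 1/(W + 1) = 3 - 1/(1 + W))
I(a) = 14798 + 98*a (I(a) = 98*(151 + a) = 14798 + 98*a)
-I(H(-5)) = -(14798 + 98*((2 + 3*(-5))/(1 - 5))) = -(14798 + 98*((2 - 15)/(-4))) = -(14798 + 98*(-1/4*(-13))) = -(14798 + 98*(13/4)) = -(14798 + 637/2) = -1*30233/2 = -30233/2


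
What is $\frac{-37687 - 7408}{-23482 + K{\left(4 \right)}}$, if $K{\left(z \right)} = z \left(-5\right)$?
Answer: $\frac{45095}{23502} \approx 1.9188$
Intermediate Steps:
$K{\left(z \right)} = - 5 z$
$\frac{-37687 - 7408}{-23482 + K{\left(4 \right)}} = \frac{-37687 - 7408}{-23482 - 20} = - \frac{45095}{-23482 - 20} = - \frac{45095}{-23502} = \left(-45095\right) \left(- \frac{1}{23502}\right) = \frac{45095}{23502}$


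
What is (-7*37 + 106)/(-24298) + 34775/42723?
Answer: 851499569/1038083454 ≈ 0.82026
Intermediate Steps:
(-7*37 + 106)/(-24298) + 34775/42723 = (-259 + 106)*(-1/24298) + 34775*(1/42723) = -153*(-1/24298) + 34775/42723 = 153/24298 + 34775/42723 = 851499569/1038083454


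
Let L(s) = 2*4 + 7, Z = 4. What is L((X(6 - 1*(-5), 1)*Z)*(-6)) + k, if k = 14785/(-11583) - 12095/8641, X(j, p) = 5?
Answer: 1233476975/100088703 ≈ 12.324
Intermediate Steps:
k = -267853570/100088703 (k = 14785*(-1/11583) - 12095*1/8641 = -14785/11583 - 12095/8641 = -267853570/100088703 ≈ -2.6762)
L(s) = 15 (L(s) = 8 + 7 = 15)
L((X(6 - 1*(-5), 1)*Z)*(-6)) + k = 15 - 267853570/100088703 = 1233476975/100088703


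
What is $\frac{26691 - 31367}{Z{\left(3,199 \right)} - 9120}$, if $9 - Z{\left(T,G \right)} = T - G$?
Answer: $\frac{4676}{8915} \approx 0.52451$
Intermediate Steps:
$Z{\left(T,G \right)} = 9 + G - T$ ($Z{\left(T,G \right)} = 9 - \left(T - G\right) = 9 + \left(G - T\right) = 9 + G - T$)
$\frac{26691 - 31367}{Z{\left(3,199 \right)} - 9120} = \frac{26691 - 31367}{\left(9 + 199 - 3\right) - 9120} = - \frac{4676}{\left(9 + 199 - 3\right) - 9120} = - \frac{4676}{205 - 9120} = - \frac{4676}{-8915} = \left(-4676\right) \left(- \frac{1}{8915}\right) = \frac{4676}{8915}$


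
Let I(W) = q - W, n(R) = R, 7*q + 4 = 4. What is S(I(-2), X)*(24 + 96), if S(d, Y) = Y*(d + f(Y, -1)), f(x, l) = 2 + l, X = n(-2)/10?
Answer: -72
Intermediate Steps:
q = 0 (q = -4/7 + (1/7)*4 = -4/7 + 4/7 = 0)
X = -1/5 (X = -2/10 = -2*1/10 = -1/5 ≈ -0.20000)
I(W) = -W (I(W) = 0 - W = -W)
S(d, Y) = Y*(1 + d) (S(d, Y) = Y*(d + (2 - 1)) = Y*(d + 1) = Y*(1 + d))
S(I(-2), X)*(24 + 96) = (-(1 - 1*(-2))/5)*(24 + 96) = -(1 + 2)/5*120 = -1/5*3*120 = -3/5*120 = -72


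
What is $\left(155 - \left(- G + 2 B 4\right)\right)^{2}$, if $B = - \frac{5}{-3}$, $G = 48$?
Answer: $\frac{323761}{9} \approx 35973.0$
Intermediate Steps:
$B = \frac{5}{3}$ ($B = \left(-5\right) \left(- \frac{1}{3}\right) = \frac{5}{3} \approx 1.6667$)
$\left(155 - \left(- G + 2 B 4\right)\right)^{2} = \left(155 + \left(48 - 2 \cdot \frac{5}{3} \cdot 4\right)\right)^{2} = \left(155 + \left(48 - 2 \cdot \frac{20}{3}\right)\right)^{2} = \left(155 + \left(48 - \frac{40}{3}\right)\right)^{2} = \left(155 + \frac{104}{3}\right)^{2} = \left(\frac{569}{3}\right)^{2} = \frac{323761}{9}$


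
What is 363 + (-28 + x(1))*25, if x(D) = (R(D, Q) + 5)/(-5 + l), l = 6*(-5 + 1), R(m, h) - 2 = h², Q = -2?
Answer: -10048/29 ≈ -346.48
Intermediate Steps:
R(m, h) = 2 + h²
l = -24 (l = 6*(-4) = -24)
x(D) = -11/29 (x(D) = ((2 + (-2)²) + 5)/(-5 - 24) = ((2 + 4) + 5)/(-29) = (6 + 5)*(-1/29) = 11*(-1/29) = -11/29)
363 + (-28 + x(1))*25 = 363 + (-28 - 11/29)*25 = 363 - 823/29*25 = 363 - 20575/29 = -10048/29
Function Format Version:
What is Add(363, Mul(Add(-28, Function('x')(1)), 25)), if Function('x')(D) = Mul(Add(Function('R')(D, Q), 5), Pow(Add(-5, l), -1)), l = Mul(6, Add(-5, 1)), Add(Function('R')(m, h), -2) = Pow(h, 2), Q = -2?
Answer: Rational(-10048, 29) ≈ -346.48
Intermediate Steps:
Function('R')(m, h) = Add(2, Pow(h, 2))
l = -24 (l = Mul(6, -4) = -24)
Function('x')(D) = Rational(-11, 29) (Function('x')(D) = Mul(Add(Add(2, Pow(-2, 2)), 5), Pow(Add(-5, -24), -1)) = Mul(Add(Add(2, 4), 5), Pow(-29, -1)) = Mul(Add(6, 5), Rational(-1, 29)) = Mul(11, Rational(-1, 29)) = Rational(-11, 29))
Add(363, Mul(Add(-28, Function('x')(1)), 25)) = Add(363, Mul(Add(-28, Rational(-11, 29)), 25)) = Add(363, Mul(Rational(-823, 29), 25)) = Add(363, Rational(-20575, 29)) = Rational(-10048, 29)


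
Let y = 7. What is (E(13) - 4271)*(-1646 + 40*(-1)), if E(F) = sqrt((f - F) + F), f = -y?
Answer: 7200906 - 1686*I*sqrt(7) ≈ 7.2009e+6 - 4460.7*I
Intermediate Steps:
f = -7 (f = -1*7 = -7)
E(F) = I*sqrt(7) (E(F) = sqrt((-7 - F) + F) = sqrt(-7) = I*sqrt(7))
(E(13) - 4271)*(-1646 + 40*(-1)) = (I*sqrt(7) - 4271)*(-1646 + 40*(-1)) = (-4271 + I*sqrt(7))*(-1646 - 40) = (-4271 + I*sqrt(7))*(-1686) = 7200906 - 1686*I*sqrt(7)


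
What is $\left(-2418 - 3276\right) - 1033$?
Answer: $-6727$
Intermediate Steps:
$\left(-2418 - 3276\right) - 1033 = -5694 - 1033 = -6727$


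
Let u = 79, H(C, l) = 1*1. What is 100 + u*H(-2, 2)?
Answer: 179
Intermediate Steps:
H(C, l) = 1
100 + u*H(-2, 2) = 100 + 79*1 = 100 + 79 = 179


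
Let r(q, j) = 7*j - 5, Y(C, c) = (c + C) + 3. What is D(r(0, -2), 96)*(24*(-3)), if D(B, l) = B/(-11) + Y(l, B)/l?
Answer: -2028/11 ≈ -184.36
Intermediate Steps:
Y(C, c) = 3 + C + c (Y(C, c) = (C + c) + 3 = 3 + C + c)
r(q, j) = -5 + 7*j
D(B, l) = -B/11 + (3 + B + l)/l (D(B, l) = B/(-11) + (3 + l + B)/l = B*(-1/11) + (3 + B + l)/l = -B/11 + (3 + B + l)/l)
D(r(0, -2), 96)*(24*(-3)) = ((3 + (-5 + 7*(-2)) + 96 - 1/11*(-5 + 7*(-2))*96)/96)*(24*(-3)) = ((3 + (-5 - 14) + 96 - 1/11*(-5 - 14)*96)/96)*(-72) = ((3 - 19 + 96 - 1/11*(-19)*96)/96)*(-72) = ((3 - 19 + 96 + 1824/11)/96)*(-72) = ((1/96)*(2704/11))*(-72) = (169/66)*(-72) = -2028/11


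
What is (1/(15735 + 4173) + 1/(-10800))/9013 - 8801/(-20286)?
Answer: 3759929735467/8666507833200 ≈ 0.43385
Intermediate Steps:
(1/(15735 + 4173) + 1/(-10800))/9013 - 8801/(-20286) = (1/19908 - 1/10800)*(1/9013) - 8801*(-1/20286) = (1/19908 - 1/10800)*(1/9013) + 8801/20286 = -253/5972400*1/9013 + 8801/20286 = -253/53829241200 + 8801/20286 = 3759929735467/8666507833200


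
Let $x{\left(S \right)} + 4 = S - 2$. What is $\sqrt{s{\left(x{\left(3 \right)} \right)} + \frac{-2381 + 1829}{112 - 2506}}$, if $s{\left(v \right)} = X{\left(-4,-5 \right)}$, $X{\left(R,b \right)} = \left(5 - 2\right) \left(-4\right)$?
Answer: $\frac{2 i \sqrt{468426}}{399} \approx 3.4307 i$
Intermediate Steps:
$x{\left(S \right)} = -6 + S$ ($x{\left(S \right)} = -4 + \left(S - 2\right) = -4 + \left(-2 + S\right) = -6 + S$)
$X{\left(R,b \right)} = -12$ ($X{\left(R,b \right)} = 3 \left(-4\right) = -12$)
$s{\left(v \right)} = -12$
$\sqrt{s{\left(x{\left(3 \right)} \right)} + \frac{-2381 + 1829}{112 - 2506}} = \sqrt{-12 + \frac{-2381 + 1829}{112 - 2506}} = \sqrt{-12 - \frac{552}{-2394}} = \sqrt{-12 - - \frac{92}{399}} = \sqrt{-12 + \frac{92}{399}} = \sqrt{- \frac{4696}{399}} = \frac{2 i \sqrt{468426}}{399}$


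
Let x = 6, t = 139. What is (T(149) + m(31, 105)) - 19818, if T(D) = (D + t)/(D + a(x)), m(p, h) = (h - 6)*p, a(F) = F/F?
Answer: -418677/25 ≈ -16747.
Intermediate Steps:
a(F) = 1
m(p, h) = p*(-6 + h) (m(p, h) = (-6 + h)*p = p*(-6 + h))
T(D) = (139 + D)/(1 + D) (T(D) = (D + 139)/(D + 1) = (139 + D)/(1 + D))
(T(149) + m(31, 105)) - 19818 = ((139 + 149)/(1 + 149) + 31*(-6 + 105)) - 19818 = (288/150 + 31*99) - 19818 = ((1/150)*288 + 3069) - 19818 = (48/25 + 3069) - 19818 = 76773/25 - 19818 = -418677/25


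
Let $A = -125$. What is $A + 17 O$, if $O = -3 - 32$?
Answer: $-720$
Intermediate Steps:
$O = -35$
$A + 17 O = -125 + 17 \left(-35\right) = -125 - 595 = -720$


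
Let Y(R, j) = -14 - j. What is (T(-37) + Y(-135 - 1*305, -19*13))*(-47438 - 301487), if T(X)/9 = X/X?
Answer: -84439850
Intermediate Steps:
T(X) = 9 (T(X) = 9*(X/X) = 9*1 = 9)
(T(-37) + Y(-135 - 1*305, -19*13))*(-47438 - 301487) = (9 + (-14 - (-19)*13))*(-47438 - 301487) = (9 + (-14 - 1*(-247)))*(-348925) = (9 + (-14 + 247))*(-348925) = (9 + 233)*(-348925) = 242*(-348925) = -84439850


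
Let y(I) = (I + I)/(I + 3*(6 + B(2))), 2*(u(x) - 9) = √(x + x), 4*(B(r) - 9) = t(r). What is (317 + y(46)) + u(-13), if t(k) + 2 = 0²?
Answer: 58538/179 + I*√26/2 ≈ 327.03 + 2.5495*I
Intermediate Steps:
t(k) = -2 (t(k) = -2 + 0² = -2 + 0 = -2)
B(r) = 17/2 (B(r) = 9 + (¼)*(-2) = 9 - ½ = 17/2)
u(x) = 9 + √2*√x/2 (u(x) = 9 + √(x + x)/2 = 9 + √(2*x)/2 = 9 + (√2*√x)/2 = 9 + √2*√x/2)
y(I) = 2*I/(87/2 + I) (y(I) = (I + I)/(I + 3*(6 + 17/2)) = (2*I)/(I + 3*(29/2)) = (2*I)/(I + 87/2) = (2*I)/(87/2 + I) = 2*I/(87/2 + I))
(317 + y(46)) + u(-13) = (317 + 4*46/(87 + 2*46)) + (9 + √2*√(-13)/2) = (317 + 4*46/(87 + 92)) + (9 + √2*(I*√13)/2) = (317 + 4*46/179) + (9 + I*√26/2) = (317 + 4*46*(1/179)) + (9 + I*√26/2) = (317 + 184/179) + (9 + I*√26/2) = 56927/179 + (9 + I*√26/2) = 58538/179 + I*√26/2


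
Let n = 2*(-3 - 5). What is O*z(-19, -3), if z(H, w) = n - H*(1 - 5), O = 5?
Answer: -460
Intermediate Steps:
n = -16 (n = 2*(-8) = -16)
z(H, w) = -16 + 4*H (z(H, w) = -16 - H*(1 - 5) = -16 - H*(-4) = -16 - (-4)*H = -16 + 4*H)
O*z(-19, -3) = 5*(-16 + 4*(-19)) = 5*(-16 - 76) = 5*(-92) = -460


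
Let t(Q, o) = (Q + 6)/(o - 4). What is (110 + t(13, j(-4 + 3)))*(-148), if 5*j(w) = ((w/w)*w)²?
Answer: -15540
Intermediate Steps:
j(w) = w²/5 (j(w) = ((w/w)*w)²/5 = (1*w)²/5 = w²/5)
t(Q, o) = (6 + Q)/(-4 + o)
(110 + t(13, j(-4 + 3)))*(-148) = (110 + (6 + 13)/(-4 + (-4 + 3)²/5))*(-148) = (110 + 19/(-4 + (⅕)*(-1)²))*(-148) = (110 + 19/(-4 + (⅕)*1))*(-148) = (110 + 19/(-4 + ⅕))*(-148) = (110 + 19/(-19/5))*(-148) = (110 - 5/19*19)*(-148) = (110 - 5)*(-148) = 105*(-148) = -15540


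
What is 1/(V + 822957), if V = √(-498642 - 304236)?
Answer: 274319/225753008909 - I*√802878/677259026727 ≈ 1.2151e-6 - 1.323e-9*I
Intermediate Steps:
V = I*√802878 (V = √(-802878) = I*√802878 ≈ 896.03*I)
1/(V + 822957) = 1/(I*√802878 + 822957) = 1/(822957 + I*√802878)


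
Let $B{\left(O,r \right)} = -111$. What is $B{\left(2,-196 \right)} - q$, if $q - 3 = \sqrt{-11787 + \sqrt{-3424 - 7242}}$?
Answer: $-114 - \sqrt{-11787 + i \sqrt{10666}} \approx -114.48 - 108.57 i$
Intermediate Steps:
$q = 3 + \sqrt{-11787 + i \sqrt{10666}}$ ($q = 3 + \sqrt{-11787 + \sqrt{-3424 - 7242}} = 3 + \sqrt{-11787 + \sqrt{-10666}} = 3 + \sqrt{-11787 + i \sqrt{10666}} \approx 3.4756 + 108.57 i$)
$B{\left(2,-196 \right)} - q = -111 - \left(3 + \sqrt{-11787 + i \sqrt{10666}}\right) = -114 - \sqrt{-11787 + i \sqrt{10666}}$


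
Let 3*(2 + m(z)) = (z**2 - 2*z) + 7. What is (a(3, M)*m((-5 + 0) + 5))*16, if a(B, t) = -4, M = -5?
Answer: -64/3 ≈ -21.333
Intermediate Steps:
m(z) = 1/3 - 2*z/3 + z**2/3 (m(z) = -2 + ((z**2 - 2*z) + 7)/3 = -2 + (7 + z**2 - 2*z)/3 = -2 + (7/3 - 2*z/3 + z**2/3) = 1/3 - 2*z/3 + z**2/3)
(a(3, M)*m((-5 + 0) + 5))*16 = -4*(1/3 - 2*((-5 + 0) + 5)/3 + ((-5 + 0) + 5)**2/3)*16 = -4*(1/3 - 2*(-5 + 5)/3 + (-5 + 5)**2/3)*16 = -4*(1/3 - 2/3*0 + (1/3)*0**2)*16 = -4*(1/3 + 0 + (1/3)*0)*16 = -4*(1/3 + 0 + 0)*16 = -4*1/3*16 = -4/3*16 = -64/3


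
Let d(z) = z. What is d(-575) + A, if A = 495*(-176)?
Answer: -87695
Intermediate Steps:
A = -87120
d(-575) + A = -575 - 87120 = -87695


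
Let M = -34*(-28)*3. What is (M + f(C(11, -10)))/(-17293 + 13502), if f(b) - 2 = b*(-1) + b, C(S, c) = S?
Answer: -2858/3791 ≈ -0.75389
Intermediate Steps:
M = 2856 (M = 952*3 = 2856)
f(b) = 2 (f(b) = 2 + (b*(-1) + b) = 2 + (-b + b) = 2 + 0 = 2)
(M + f(C(11, -10)))/(-17293 + 13502) = (2856 + 2)/(-17293 + 13502) = 2858/(-3791) = 2858*(-1/3791) = -2858/3791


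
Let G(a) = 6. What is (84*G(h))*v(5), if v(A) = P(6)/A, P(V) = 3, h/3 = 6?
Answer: 1512/5 ≈ 302.40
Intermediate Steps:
h = 18 (h = 3*6 = 18)
v(A) = 3/A
(84*G(h))*v(5) = (84*6)*(3/5) = 504*(3*(⅕)) = 504*(⅗) = 1512/5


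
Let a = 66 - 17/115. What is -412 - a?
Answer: -54953/115 ≈ -477.85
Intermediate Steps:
a = 7573/115 (a = 66 - 17*1/115 = 66 - 17/115 = 7573/115 ≈ 65.852)
-412 - a = -412 - 1*7573/115 = -412 - 7573/115 = -54953/115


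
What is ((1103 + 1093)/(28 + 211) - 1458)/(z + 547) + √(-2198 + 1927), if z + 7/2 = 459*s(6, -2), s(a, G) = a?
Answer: -692532/1576205 + I*√271 ≈ -0.43937 + 16.462*I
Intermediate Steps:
z = 5501/2 (z = -7/2 + 459*6 = -7/2 + 2754 = 5501/2 ≈ 2750.5)
((1103 + 1093)/(28 + 211) - 1458)/(z + 547) + √(-2198 + 1927) = ((1103 + 1093)/(28 + 211) - 1458)/(5501/2 + 547) + √(-2198 + 1927) = (2196/239 - 1458)/(6595/2) + √(-271) = (2196*(1/239) - 1458)*(2/6595) + I*√271 = (2196/239 - 1458)*(2/6595) + I*√271 = -346266/239*2/6595 + I*√271 = -692532/1576205 + I*√271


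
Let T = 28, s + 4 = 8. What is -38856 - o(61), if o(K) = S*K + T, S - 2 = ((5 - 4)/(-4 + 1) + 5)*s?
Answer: -120434/3 ≈ -40145.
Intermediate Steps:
s = 4 (s = -4 + 8 = 4)
S = 62/3 (S = 2 + ((5 - 4)/(-4 + 1) + 5)*4 = 2 + (1/(-3) + 5)*4 = 2 + (1*(-1/3) + 5)*4 = 2 + (-1/3 + 5)*4 = 2 + (14/3)*4 = 2 + 56/3 = 62/3 ≈ 20.667)
o(K) = 28 + 62*K/3 (o(K) = 62*K/3 + 28 = 28 + 62*K/3)
-38856 - o(61) = -38856 - (28 + (62/3)*61) = -38856 - (28 + 3782/3) = -38856 - 1*3866/3 = -38856 - 3866/3 = -120434/3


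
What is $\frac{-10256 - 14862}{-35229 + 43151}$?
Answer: $- \frac{12559}{3961} \approx -3.1707$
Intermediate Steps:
$\frac{-10256 - 14862}{-35229 + 43151} = \frac{-10256 - 14862}{7922} = \left(-25118\right) \frac{1}{7922} = - \frac{12559}{3961}$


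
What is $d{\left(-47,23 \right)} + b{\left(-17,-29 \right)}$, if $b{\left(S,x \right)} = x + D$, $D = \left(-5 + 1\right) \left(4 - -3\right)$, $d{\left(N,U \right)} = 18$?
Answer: $-39$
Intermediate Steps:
$D = -28$ ($D = - 4 \left(4 + 3\right) = \left(-4\right) 7 = -28$)
$b{\left(S,x \right)} = -28 + x$ ($b{\left(S,x \right)} = x - 28 = -28 + x$)
$d{\left(-47,23 \right)} + b{\left(-17,-29 \right)} = 18 - 57 = -39$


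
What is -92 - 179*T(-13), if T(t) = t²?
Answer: -30343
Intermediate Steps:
-92 - 179*T(-13) = -92 - 179*(-13)² = -92 - 179*169 = -92 - 30251 = -30343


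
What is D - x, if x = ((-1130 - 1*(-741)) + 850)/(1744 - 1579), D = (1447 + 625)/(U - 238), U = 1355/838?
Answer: -377814469/32684685 ≈ -11.559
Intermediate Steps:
U = 1355/838 (U = 1355*(1/838) = 1355/838 ≈ 1.6169)
D = -1736336/198089 (D = (1447 + 625)/(1355/838 - 238) = 2072/(-198089/838) = 2072*(-838/198089) = -1736336/198089 ≈ -8.7654)
x = 461/165 (x = ((-1130 + 741) + 850)/165 = (-389 + 850)*(1/165) = 461*(1/165) = 461/165 ≈ 2.7939)
D - x = -1736336/198089 - 1*461/165 = -1736336/198089 - 461/165 = -377814469/32684685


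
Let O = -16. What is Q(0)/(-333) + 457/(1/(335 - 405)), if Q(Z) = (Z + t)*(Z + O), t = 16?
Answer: -10652414/333 ≈ -31989.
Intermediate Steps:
Q(Z) = (-16 + Z)*(16 + Z) (Q(Z) = (Z + 16)*(Z - 16) = (16 + Z)*(-16 + Z) = (-16 + Z)*(16 + Z))
Q(0)/(-333) + 457/(1/(335 - 405)) = (-256 + 0**2)/(-333) + 457/(1/(335 - 405)) = (-256 + 0)*(-1/333) + 457/(1/(-70)) = -256*(-1/333) + 457/(-1/70) = 256/333 + 457*(-70) = 256/333 - 31990 = -10652414/333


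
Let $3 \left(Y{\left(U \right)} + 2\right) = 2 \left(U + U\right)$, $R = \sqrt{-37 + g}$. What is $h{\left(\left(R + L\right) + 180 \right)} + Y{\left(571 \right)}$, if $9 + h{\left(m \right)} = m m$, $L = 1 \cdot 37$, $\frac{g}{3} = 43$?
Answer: $\frac{143794}{3} + 868 \sqrt{23} \approx 52094.0$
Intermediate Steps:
$g = 129$ ($g = 3 \cdot 43 = 129$)
$R = 2 \sqrt{23}$ ($R = \sqrt{-37 + 129} = \sqrt{92} = 2 \sqrt{23} \approx 9.5917$)
$L = 37$
$Y{\left(U \right)} = -2 + \frac{4 U}{3}$ ($Y{\left(U \right)} = -2 + \frac{2 \left(U + U\right)}{3} = -2 + \frac{2 \cdot 2 U}{3} = -2 + \frac{4 U}{3}$)
$h{\left(m \right)} = -9 + m^{2}$ ($h{\left(m \right)} = -9 + m m = -9 + m^{2}$)
$h{\left(\left(R + L\right) + 180 \right)} + Y{\left(571 \right)} = \left(-9 + \left(\left(2 \sqrt{23} + 37\right) + 180\right)^{2}\right) + \left(-2 + \frac{4}{3} \cdot 571\right) = \left(-9 + \left(\left(37 + 2 \sqrt{23}\right) + 180\right)^{2}\right) + \left(-2 + \frac{2284}{3}\right) = \left(-9 + \left(217 + 2 \sqrt{23}\right)^{2}\right) + \frac{2278}{3} = \frac{2251}{3} + \left(217 + 2 \sqrt{23}\right)^{2}$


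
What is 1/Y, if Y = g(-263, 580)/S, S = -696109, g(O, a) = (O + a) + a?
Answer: -696109/897 ≈ -776.04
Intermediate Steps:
g(O, a) = O + 2*a
Y = -897/696109 (Y = (-263 + 2*580)/(-696109) = (-263 + 1160)*(-1/696109) = 897*(-1/696109) = -897/696109 ≈ -0.0012886)
1/Y = 1/(-897/696109) = -696109/897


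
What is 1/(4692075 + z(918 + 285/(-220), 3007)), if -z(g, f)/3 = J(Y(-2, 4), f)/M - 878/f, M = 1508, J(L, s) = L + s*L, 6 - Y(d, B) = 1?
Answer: 1133639/5319086284983 ≈ 2.1313e-7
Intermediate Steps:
Y(d, B) = 5 (Y(d, B) = 6 - 1*1 = 6 - 1 = 5)
J(L, s) = L + L*s
z(g, f) = -15/1508 + 2634/f - 15*f/1508 (z(g, f) = -3*((5*(1 + f))/1508 - 878/f) = -3*((5 + 5*f)*(1/1508) - 878/f) = -3*((5/1508 + 5*f/1508) - 878/f) = -3*(5/1508 - 878/f + 5*f/1508) = -15/1508 + 2634/f - 15*f/1508)
1/(4692075 + z(918 + 285/(-220), 3007)) = 1/(4692075 + (3/1508)*(1324024 - 5*3007*(1 + 3007))/3007) = 1/(4692075 + (3/1508)*(1/3007)*(1324024 - 5*3007*3008)) = 1/(4692075 + (3/1508)*(1/3007)*(1324024 - 45225280)) = 1/(4692075 + (3/1508)*(1/3007)*(-43901256)) = 1/(4692075 - 32925942/1133639) = 1/(5319086284983/1133639) = 1133639/5319086284983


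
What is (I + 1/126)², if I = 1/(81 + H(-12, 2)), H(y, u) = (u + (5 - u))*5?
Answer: 3364/11148921 ≈ 0.00030173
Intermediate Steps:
H(y, u) = 25 (H(y, u) = 5*5 = 25)
I = 1/106 (I = 1/(81 + 25) = 1/106 ≈ 0.0094340)
(I + 1/126)² = (1/106 + 1/126)² = (58/3339)² = 3364/11148921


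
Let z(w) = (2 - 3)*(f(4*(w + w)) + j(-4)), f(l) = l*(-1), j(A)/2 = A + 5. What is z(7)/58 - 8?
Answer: -205/29 ≈ -7.0690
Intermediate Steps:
j(A) = 10 + 2*A (j(A) = 2*(A + 5) = 2*(5 + A) = 10 + 2*A)
f(l) = -l
z(w) = -2 + 8*w (z(w) = (2 - 3)*(-4*(w + w) + (10 + 2*(-4))) = -(-4*2*w + (10 - 8)) = -(-8*w + 2) = -(2 - 8*w) = -2 + 8*w)
z(7)/58 - 8 = (-2 + 8*7)/58 - 8 = (-2 + 56)*(1/58) - 8 = 54*(1/58) - 8 = 27/29 - 8 = -205/29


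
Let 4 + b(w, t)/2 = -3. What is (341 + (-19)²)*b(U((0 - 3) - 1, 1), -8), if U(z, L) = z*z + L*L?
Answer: -9828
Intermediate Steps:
U(z, L) = L² + z² (U(z, L) = z² + L² = L² + z²)
b(w, t) = -14 (b(w, t) = -8 + 2*(-3) = -8 - 6 = -14)
(341 + (-19)²)*b(U((0 - 3) - 1, 1), -8) = (341 + (-19)²)*(-14) = (341 + 361)*(-14) = 702*(-14) = -9828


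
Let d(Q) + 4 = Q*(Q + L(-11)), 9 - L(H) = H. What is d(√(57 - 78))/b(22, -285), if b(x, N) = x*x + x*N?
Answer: 25/5786 - 10*I*√21/2893 ≈ 0.0043208 - 0.01584*I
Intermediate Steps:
L(H) = 9 - H
b(x, N) = x² + N*x
d(Q) = -4 + Q*(20 + Q) (d(Q) = -4 + Q*(Q + (9 - 1*(-11))) = -4 + Q*(Q + (9 + 11)) = -4 + Q*(Q + 20) = -4 + Q*(20 + Q))
d(√(57 - 78))/b(22, -285) = (-4 + (√(57 - 78))² + 20*√(57 - 78))/((22*(-285 + 22))) = (-4 + (√(-21))² + 20*√(-21))/((22*(-263))) = (-4 + (I*√21)² + 20*(I*√21))/(-5786) = (-4 - 21 + 20*I*√21)*(-1/5786) = (-25 + 20*I*√21)*(-1/5786) = 25/5786 - 10*I*√21/2893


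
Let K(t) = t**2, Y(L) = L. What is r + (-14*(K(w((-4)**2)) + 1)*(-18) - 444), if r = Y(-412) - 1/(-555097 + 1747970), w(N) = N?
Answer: 76234127683/1192873 ≈ 63908.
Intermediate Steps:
r = -491463677/1192873 (r = -412 - 1/(-555097 + 1747970) = -412 - 1/1192873 = -491463677/1192873 ≈ -412.00)
r + (-14*(K(w((-4)**2)) + 1)*(-18) - 444) = -491463677/1192873 + (-14*(((-4)**2)**2 + 1)*(-18) - 444) = -491463677/1192873 + (-14*(16**2 + 1)*(-18) - 444) = -491463677/1192873 + (-14*(256 + 1)*(-18) - 444) = -491463677/1192873 + (-14*257*(-18) - 444) = -491463677/1192873 + (-3598*(-18) - 444) = -491463677/1192873 + (64764 - 444) = -491463677/1192873 + 64320 = 76234127683/1192873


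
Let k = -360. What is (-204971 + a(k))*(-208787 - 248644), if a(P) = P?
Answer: 93924764661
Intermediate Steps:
(-204971 + a(k))*(-208787 - 248644) = (-204971 - 360)*(-208787 - 248644) = -205331*(-457431) = 93924764661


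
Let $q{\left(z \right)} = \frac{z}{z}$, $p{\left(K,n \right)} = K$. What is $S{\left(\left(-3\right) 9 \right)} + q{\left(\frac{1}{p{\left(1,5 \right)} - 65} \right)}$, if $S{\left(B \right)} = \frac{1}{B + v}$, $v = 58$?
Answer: $\frac{32}{31} \approx 1.0323$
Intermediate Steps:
$S{\left(B \right)} = \frac{1}{58 + B}$ ($S{\left(B \right)} = \frac{1}{B + 58} = \frac{1}{58 + B}$)
$q{\left(z \right)} = 1$
$S{\left(\left(-3\right) 9 \right)} + q{\left(\frac{1}{p{\left(1,5 \right)} - 65} \right)} = \frac{1}{58 - 27} + 1 = \frac{1}{31} + 1 = \frac{32}{31}$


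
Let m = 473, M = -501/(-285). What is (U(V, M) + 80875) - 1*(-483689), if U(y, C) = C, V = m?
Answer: 53633747/95 ≈ 5.6457e+5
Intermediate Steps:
M = 167/95 (M = -501*(-1/285) = 167/95 ≈ 1.7579)
V = 473
(U(V, M) + 80875) - 1*(-483689) = (167/95 + 80875) - 1*(-483689) = 7683292/95 + 483689 = 53633747/95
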